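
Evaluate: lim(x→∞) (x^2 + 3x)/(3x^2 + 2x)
This is an ∞/∞ indeterminate form.

Apply L'Hôpital's rule: differentiate numerator and denominator separately.
  f(x) = x^2 + 3·x   ⇒   f'(x) = 2·x + 3
  g(x) = 3·x^2 + 2·x   ⇒   g'(x) = 6·x + 2
  lim(x→∞) f'(x)/g'(x) = lim(x→∞) (2·x + 3)/(6·x + 2)
  = 1/3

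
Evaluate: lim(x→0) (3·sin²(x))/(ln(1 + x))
This is a 0/0 indeterminate form.

Apply L'Hôpital's rule: differentiate numerator and denominator separately.
  f(x) = 3·sin(x)^2   ⇒   f'(x) = 6·sin(x)·cos(x)
  g(x) = ln(x + 1)   ⇒   g'(x) = 1/(x + 1)
  lim(x→0) f'(x)/g'(x) = lim(x→0) (6·sin(x)·cos(x))/(1/(x + 1))
  = 0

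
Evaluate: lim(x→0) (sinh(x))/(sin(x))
This is a 0/0 indeterminate form.

Apply L'Hôpital's rule: differentiate numerator and denominator separately.
  f(x) = sinh(x)   ⇒   f'(x) = cosh(x)
  g(x) = sin(x)   ⇒   g'(x) = cos(x)
  lim(x→0) f'(x)/g'(x) = lim(x→0) (cosh(x))/(cos(x))
  = 1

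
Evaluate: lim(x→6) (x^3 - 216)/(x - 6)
This is a standard limit.

Factor or rationalize the expression:
  lim(x→6) (x^3 - 216)/(x - 6) = 108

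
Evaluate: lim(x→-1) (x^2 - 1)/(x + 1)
This is a standard limit.

Factor or rationalize the expression:
  lim(x→-1) (x^2 - 1)/(x + 1) = -2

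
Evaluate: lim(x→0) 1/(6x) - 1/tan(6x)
This is an ∞-∞ indeterminate form.

Combine fractions or rationalize to convert ∞-∞ to 0/0 form:
  lim(x→0) 1/(6x) - 1/tan(6x) = 0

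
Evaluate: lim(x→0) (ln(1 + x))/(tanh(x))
This is a 0/0 indeterminate form.

Apply L'Hôpital's rule: differentiate numerator and denominator separately.
  f(x) = ln(x + 1)   ⇒   f'(x) = 1/(x + 1)
  g(x) = tanh(x)   ⇒   g'(x) = 1 - tanh(x)^2
  lim(x→0) f'(x)/g'(x) = lim(x→0) (1/(x + 1))/(1 - tanh(x)^2)
  = 1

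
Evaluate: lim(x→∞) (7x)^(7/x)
This is an exponential indeterminate form.

For exponential indeterminate forms, take the natural log:
  Let L = lim(x→∞) (7x)^(7/x)
  Then ln(L) = lim(x→∞) [exponent × ln(base)]
  Evaluate using L'Hôpital or standard limits, then exponentiate.
  L = 1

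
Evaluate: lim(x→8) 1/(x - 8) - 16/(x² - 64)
This is an ∞-∞ indeterminate form.

Combine fractions or rationalize to convert ∞-∞ to 0/0 form:
  lim(x→8) 1/(x - 8) - 16/(x² - 64) = 1/16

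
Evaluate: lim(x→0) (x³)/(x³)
This is a 0/0 indeterminate form.

Apply L'Hôpital's rule: differentiate numerator and denominator separately.
  f(x) = x^3   ⇒   f'(x) = 3·x^2
  g(x) = x^3   ⇒   g'(x) = 3·x^2
  lim(x→0) f'(x)/g'(x) = lim(x→0) (3·x^2)/(3·x^2)
  = 1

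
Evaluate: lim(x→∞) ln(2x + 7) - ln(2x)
This is an ∞-∞ indeterminate form.

Combine fractions or rationalize to convert ∞-∞ to 0/0 form:
  lim(x→∞) ln(2x + 7) - ln(2x) = 0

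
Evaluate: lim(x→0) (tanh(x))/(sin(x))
This is a 0/0 indeterminate form.

Apply L'Hôpital's rule: differentiate numerator and denominator separately.
  f(x) = tanh(x)   ⇒   f'(x) = 1 - tanh(x)^2
  g(x) = sin(x)   ⇒   g'(x) = cos(x)
  lim(x→0) f'(x)/g'(x) = lim(x→0) (1 - tanh(x)^2)/(cos(x))
  = 1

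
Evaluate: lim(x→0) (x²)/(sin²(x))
This is a 0/0 indeterminate form.

Apply L'Hôpital's rule: differentiate numerator and denominator separately.
  f(x) = x^2   ⇒   f'(x) = 2·x
  g(x) = sin(x)^2   ⇒   g'(x) = 2·sin(x)·cos(x)
  lim(x→0) f'(x)/g'(x) = lim(x→0) (2·x)/(2·sin(x)·cos(x))
  = 1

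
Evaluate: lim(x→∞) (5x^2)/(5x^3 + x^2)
This is an ∞/∞ indeterminate form.

Apply L'Hôpital's rule: differentiate numerator and denominator separately.
  f(x) = 5·x^2   ⇒   f'(x) = 10·x
  g(x) = 5·x^3 + x^2   ⇒   g'(x) = 15·x^2 + 2·x
  lim(x→∞) f'(x)/g'(x) = lim(x→∞) (10·x)/(15·x^2 + 2·x)
  = 0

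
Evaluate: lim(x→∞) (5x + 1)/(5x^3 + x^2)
This is an ∞/∞ indeterminate form.

Apply L'Hôpital's rule: differentiate numerator and denominator separately.
  f(x) = 5·x + 1   ⇒   f'(x) = 5
  g(x) = 5·x^3 + x^2   ⇒   g'(x) = 15·x^2 + 2·x
  lim(x→∞) f'(x)/g'(x) = lim(x→∞) (5)/(15·x^2 + 2·x)
  = 0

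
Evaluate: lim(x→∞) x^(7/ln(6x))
This is an exponential indeterminate form.

For exponential indeterminate forms, take the natural log:
  Let L = lim(x→∞) x^(7/ln(6x))
  Then ln(L) = lim(x→∞) [exponent × ln(base)]
  Evaluate using L'Hôpital or standard limits, then exponentiate.
  L = e^(7)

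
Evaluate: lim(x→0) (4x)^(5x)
This is an exponential indeterminate form.

For exponential indeterminate forms, take the natural log:
  Let L = lim(x→0) (4x)^(5x)
  Then ln(L) = lim(x→0) [exponent × ln(base)]
  Evaluate using L'Hôpital or standard limits, then exponentiate.
  L = 1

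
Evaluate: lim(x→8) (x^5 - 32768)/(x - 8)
This is a standard limit.

Factor or rationalize the expression:
  lim(x→8) (x^5 - 32768)/(x - 8) = 20480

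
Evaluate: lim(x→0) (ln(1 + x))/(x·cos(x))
This is a 0/0 indeterminate form.

Apply L'Hôpital's rule: differentiate numerator and denominator separately.
  f(x) = ln(x + 1)   ⇒   f'(x) = 1/(x + 1)
  g(x) = x·cos(x)   ⇒   g'(x) = -x·sin(x) + cos(x)
  lim(x→0) f'(x)/g'(x) = lim(x→0) (1/(x + 1))/(-x·sin(x) + cos(x))
  = 1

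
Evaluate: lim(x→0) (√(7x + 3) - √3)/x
This is a standard limit.

Factor or rationalize the expression:
  lim(x→0) (√(7x + 3) - √3)/x = 7·sqrt(3)/6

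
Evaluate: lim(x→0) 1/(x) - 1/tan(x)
This is an ∞-∞ indeterminate form.

Combine fractions or rationalize to convert ∞-∞ to 0/0 form:
  lim(x→0) 1/(x) - 1/tan(x) = 0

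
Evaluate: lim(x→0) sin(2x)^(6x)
This is an exponential indeterminate form.

For exponential indeterminate forms, take the natural log:
  Let L = lim(x→0) sin(2x)^(6x)
  Then ln(L) = lim(x→0) [exponent × ln(base)]
  Evaluate using L'Hôpital or standard limits, then exponentiate.
  L = 1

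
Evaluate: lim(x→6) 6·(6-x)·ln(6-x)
This is a 0·∞ indeterminate form.

Rewrite 0·∞ as a quotient (0/0 or ∞/∞ form), then apply L'Hôpital's rule:
  lim(x→6) 6·(6-x)·ln(6-x) = 0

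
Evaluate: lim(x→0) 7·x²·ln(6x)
This is a 0·∞ indeterminate form.

Rewrite 0·∞ as a quotient (0/0 or ∞/∞ form), then apply L'Hôpital's rule:
  lim(x→0) 7·x²·ln(6x) = 0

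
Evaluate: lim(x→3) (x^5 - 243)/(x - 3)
This is a standard limit.

Factor or rationalize the expression:
  lim(x→3) (x^5 - 243)/(x - 3) = 405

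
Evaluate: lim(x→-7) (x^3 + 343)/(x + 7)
This is a standard limit.

Factor or rationalize the expression:
  lim(x→-7) (x^3 + 343)/(x + 7) = 147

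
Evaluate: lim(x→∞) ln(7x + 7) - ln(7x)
This is an ∞-∞ indeterminate form.

Combine fractions or rationalize to convert ∞-∞ to 0/0 form:
  lim(x→∞) ln(7x + 7) - ln(7x) = 0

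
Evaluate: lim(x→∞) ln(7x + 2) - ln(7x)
This is an ∞-∞ indeterminate form.

Combine fractions or rationalize to convert ∞-∞ to 0/0 form:
  lim(x→∞) ln(7x + 2) - ln(7x) = 0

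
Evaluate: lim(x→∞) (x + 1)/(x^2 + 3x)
This is an ∞/∞ indeterminate form.

Apply L'Hôpital's rule: differentiate numerator and denominator separately.
  f(x) = x + 1   ⇒   f'(x) = 1
  g(x) = x^2 + 3·x   ⇒   g'(x) = 2·x + 3
  lim(x→∞) f'(x)/g'(x) = lim(x→∞) (1)/(2·x + 3)
  = 0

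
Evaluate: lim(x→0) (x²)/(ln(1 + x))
This is a 0/0 indeterminate form.

Apply L'Hôpital's rule: differentiate numerator and denominator separately.
  f(x) = x^2   ⇒   f'(x) = 2·x
  g(x) = ln(x + 1)   ⇒   g'(x) = 1/(x + 1)
  lim(x→0) f'(x)/g'(x) = lim(x→0) (2·x)/(1/(x + 1))
  = 0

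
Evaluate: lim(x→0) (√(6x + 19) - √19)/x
This is a standard limit.

Factor or rationalize the expression:
  lim(x→0) (√(6x + 19) - √19)/x = 3·sqrt(19)/19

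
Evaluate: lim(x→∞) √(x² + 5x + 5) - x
This is an ∞-∞ indeterminate form.

Combine fractions or rationalize to convert ∞-∞ to 0/0 form:
  lim(x→∞) √(x² + 5x + 5) - x = 5/2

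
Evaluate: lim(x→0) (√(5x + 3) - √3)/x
This is a standard limit.

Factor or rationalize the expression:
  lim(x→0) (√(5x + 3) - √3)/x = 5·sqrt(3)/6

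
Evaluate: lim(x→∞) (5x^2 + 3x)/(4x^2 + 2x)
This is an ∞/∞ indeterminate form.

Apply L'Hôpital's rule: differentiate numerator and denominator separately.
  f(x) = 5·x^2 + 3·x   ⇒   f'(x) = 10·x + 3
  g(x) = 4·x^2 + 2·x   ⇒   g'(x) = 8·x + 2
  lim(x→∞) f'(x)/g'(x) = lim(x→∞) (10·x + 3)/(8·x + 2)
  = 5/4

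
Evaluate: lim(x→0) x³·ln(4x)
This is a 0·∞ indeterminate form.

Rewrite 0·∞ as a quotient (0/0 or ∞/∞ form), then apply L'Hôpital's rule:
  lim(x→0) x³·ln(4x) = 0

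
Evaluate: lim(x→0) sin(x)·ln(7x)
This is a 0·∞ indeterminate form.

Rewrite 0·∞ as a quotient (0/0 or ∞/∞ form), then apply L'Hôpital's rule:
  lim(x→0) sin(x)·ln(7x) = 0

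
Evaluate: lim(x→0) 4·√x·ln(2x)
This is a 0·∞ indeterminate form.

Rewrite 0·∞ as a quotient (0/0 or ∞/∞ form), then apply L'Hôpital's rule:
  lim(x→0) 4·√x·ln(2x) = 0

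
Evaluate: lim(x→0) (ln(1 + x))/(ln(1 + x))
This is a 0/0 indeterminate form.

Apply L'Hôpital's rule: differentiate numerator and denominator separately.
  f(x) = ln(x + 1)   ⇒   f'(x) = 1/(x + 1)
  g(x) = ln(x + 1)   ⇒   g'(x) = 1/(x + 1)
  lim(x→0) f'(x)/g'(x) = lim(x→0) (1/(x + 1))/(1/(x + 1))
  = 1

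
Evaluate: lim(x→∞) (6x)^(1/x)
This is an exponential indeterminate form.

For exponential indeterminate forms, take the natural log:
  Let L = lim(x→∞) (6x)^(1/x)
  Then ln(L) = lim(x→∞) [exponent × ln(base)]
  Evaluate using L'Hôpital or standard limits, then exponentiate.
  L = 1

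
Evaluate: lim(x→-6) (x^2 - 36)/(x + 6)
This is a standard limit.

Factor or rationalize the expression:
  lim(x→-6) (x^2 - 36)/(x + 6) = -12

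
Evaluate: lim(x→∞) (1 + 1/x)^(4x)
This is an exponential indeterminate form.

For exponential indeterminate forms, take the natural log:
  Let L = lim(x→∞) (1 + 1/x)^(4x)
  Then ln(L) = lim(x→∞) [exponent × ln(base)]
  Evaluate using L'Hôpital or standard limits, then exponentiate.
  L = e^(4)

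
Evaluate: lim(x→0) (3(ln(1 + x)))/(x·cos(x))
This is a 0/0 indeterminate form.

Apply L'Hôpital's rule: differentiate numerator and denominator separately.
  f(x) = 3·ln(x + 1)   ⇒   f'(x) = 3/(x + 1)
  g(x) = x·cos(x)   ⇒   g'(x) = -x·sin(x) + cos(x)
  lim(x→0) f'(x)/g'(x) = lim(x→0) (3/(x + 1))/(-x·sin(x) + cos(x))
  = 3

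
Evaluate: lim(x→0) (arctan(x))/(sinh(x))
This is a 0/0 indeterminate form.

Apply L'Hôpital's rule: differentiate numerator and denominator separately.
  f(x) = atan(x)   ⇒   f'(x) = 1/(x^2 + 1)
  g(x) = sinh(x)   ⇒   g'(x) = cosh(x)
  lim(x→0) f'(x)/g'(x) = lim(x→0) (1/(x^2 + 1))/(cosh(x))
  = 1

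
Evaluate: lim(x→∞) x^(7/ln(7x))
This is an exponential indeterminate form.

For exponential indeterminate forms, take the natural log:
  Let L = lim(x→∞) x^(7/ln(7x))
  Then ln(L) = lim(x→∞) [exponent × ln(base)]
  Evaluate using L'Hôpital or standard limits, then exponentiate.
  L = e^(7)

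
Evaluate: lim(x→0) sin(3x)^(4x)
This is an exponential indeterminate form.

For exponential indeterminate forms, take the natural log:
  Let L = lim(x→0) sin(3x)^(4x)
  Then ln(L) = lim(x→0) [exponent × ln(base)]
  Evaluate using L'Hôpital or standard limits, then exponentiate.
  L = 1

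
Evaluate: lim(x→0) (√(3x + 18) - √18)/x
This is a standard limit.

Factor or rationalize the expression:
  lim(x→0) (√(3x + 18) - √18)/x = sqrt(2)/4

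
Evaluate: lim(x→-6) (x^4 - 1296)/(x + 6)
This is a standard limit.

Factor or rationalize the expression:
  lim(x→-6) (x^4 - 1296)/(x + 6) = -864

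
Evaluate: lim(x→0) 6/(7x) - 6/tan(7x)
This is an ∞-∞ indeterminate form.

Combine fractions or rationalize to convert ∞-∞ to 0/0 form:
  lim(x→0) 6/(7x) - 6/tan(7x) = 0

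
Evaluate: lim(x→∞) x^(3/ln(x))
This is an exponential indeterminate form.

For exponential indeterminate forms, take the natural log:
  Let L = lim(x→∞) x^(3/ln(x))
  Then ln(L) = lim(x→∞) [exponent × ln(base)]
  Evaluate using L'Hôpital or standard limits, then exponentiate.
  L = e^(3)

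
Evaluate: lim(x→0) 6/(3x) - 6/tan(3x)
This is an ∞-∞ indeterminate form.

Combine fractions or rationalize to convert ∞-∞ to 0/0 form:
  lim(x→0) 6/(3x) - 6/tan(3x) = 0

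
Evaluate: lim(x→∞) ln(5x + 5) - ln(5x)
This is an ∞-∞ indeterminate form.

Combine fractions or rationalize to convert ∞-∞ to 0/0 form:
  lim(x→∞) ln(5x + 5) - ln(5x) = 0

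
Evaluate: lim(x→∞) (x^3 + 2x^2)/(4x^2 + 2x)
This is an ∞/∞ indeterminate form.

Apply L'Hôpital's rule: differentiate numerator and denominator separately.
  f(x) = x^3 + 2·x^2   ⇒   f'(x) = 3·x^2 + 4·x
  g(x) = 4·x^2 + 2·x   ⇒   g'(x) = 8·x + 2
  lim(x→∞) f'(x)/g'(x) = lim(x→∞) (3·x^2 + 4·x)/(8·x + 2)
  = ∞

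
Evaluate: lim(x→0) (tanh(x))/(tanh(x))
This is a 0/0 indeterminate form.

Apply L'Hôpital's rule: differentiate numerator and denominator separately.
  f(x) = tanh(x)   ⇒   f'(x) = 1 - tanh(x)^2
  g(x) = tanh(x)   ⇒   g'(x) = 1 - tanh(x)^2
  lim(x→0) f'(x)/g'(x) = lim(x→0) (1 - tanh(x)^2)/(1 - tanh(x)^2)
  = 1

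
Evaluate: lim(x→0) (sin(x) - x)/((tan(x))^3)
This is a 0/0 indeterminate form.

Apply L'Hôpital's rule: differentiate numerator and denominator separately.
  f(x) = -x + sin(x)   ⇒   f'(x) = cos(x) - 1
  g(x) = tan(x)^3   ⇒   g'(x) = (3·tan(x)^2 + 3)·tan(x)^2
  lim(x→0) f'(x)/g'(x) = lim(x→0) (cos(x) - 1)/((3·tan(x)^2 + 3)·tan(x)^2)
  = -1/6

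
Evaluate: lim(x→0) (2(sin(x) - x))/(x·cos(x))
This is a 0/0 indeterminate form.

Apply L'Hôpital's rule: differentiate numerator and denominator separately.
  f(x) = -2·x + 2·sin(x)   ⇒   f'(x) = 2·cos(x) - 2
  g(x) = x·cos(x)   ⇒   g'(x) = -x·sin(x) + cos(x)
  lim(x→0) f'(x)/g'(x) = lim(x→0) (2·cos(x) - 2)/(-x·sin(x) + cos(x))
  = 0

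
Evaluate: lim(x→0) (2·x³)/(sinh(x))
This is a 0/0 indeterminate form.

Apply L'Hôpital's rule: differentiate numerator and denominator separately.
  f(x) = 2·x^3   ⇒   f'(x) = 6·x^2
  g(x) = sinh(x)   ⇒   g'(x) = cosh(x)
  lim(x→0) f'(x)/g'(x) = lim(x→0) (6·x^2)/(cosh(x))
  = 0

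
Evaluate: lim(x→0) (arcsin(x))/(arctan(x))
This is a 0/0 indeterminate form.

Apply L'Hôpital's rule: differentiate numerator and denominator separately.
  f(x) = asin(x)   ⇒   f'(x) = 1/sqrt(1 - x^2)
  g(x) = atan(x)   ⇒   g'(x) = 1/(x^2 + 1)
  lim(x→0) f'(x)/g'(x) = lim(x→0) (1/sqrt(1 - x^2))/(1/(x^2 + 1))
  = 1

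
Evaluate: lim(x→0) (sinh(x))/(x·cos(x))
This is a 0/0 indeterminate form.

Apply L'Hôpital's rule: differentiate numerator and denominator separately.
  f(x) = sinh(x)   ⇒   f'(x) = cosh(x)
  g(x) = x·cos(x)   ⇒   g'(x) = -x·sin(x) + cos(x)
  lim(x→0) f'(x)/g'(x) = lim(x→0) (cosh(x))/(-x·sin(x) + cos(x))
  = 1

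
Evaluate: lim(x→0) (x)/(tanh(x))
This is a 0/0 indeterminate form.

Apply L'Hôpital's rule: differentiate numerator and denominator separately.
  f(x) = x   ⇒   f'(x) = 1
  g(x) = tanh(x)   ⇒   g'(x) = 1 - tanh(x)^2
  lim(x→0) f'(x)/g'(x) = lim(x→0) (1)/(1 - tanh(x)^2)
  = 1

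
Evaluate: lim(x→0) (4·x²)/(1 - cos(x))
This is a 0/0 indeterminate form.

Apply L'Hôpital's rule: differentiate numerator and denominator separately.
  f(x) = 4·x^2   ⇒   f'(x) = 8·x
  g(x) = 1 - cos(x)   ⇒   g'(x) = sin(x)
  lim(x→0) f'(x)/g'(x) = lim(x→0) (8·x)/(sin(x))
  = 8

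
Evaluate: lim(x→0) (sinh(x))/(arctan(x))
This is a 0/0 indeterminate form.

Apply L'Hôpital's rule: differentiate numerator and denominator separately.
  f(x) = sinh(x)   ⇒   f'(x) = cosh(x)
  g(x) = atan(x)   ⇒   g'(x) = 1/(x^2 + 1)
  lim(x→0) f'(x)/g'(x) = lim(x→0) (cosh(x))/(1/(x^2 + 1))
  = 1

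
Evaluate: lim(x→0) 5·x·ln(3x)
This is a 0·∞ indeterminate form.

Rewrite 0·∞ as a quotient (0/0 or ∞/∞ form), then apply L'Hôpital's rule:
  lim(x→0) 5·x·ln(3x) = 0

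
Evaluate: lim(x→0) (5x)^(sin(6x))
This is an exponential indeterminate form.

For exponential indeterminate forms, take the natural log:
  Let L = lim(x→0) (5x)^(sin(6x))
  Then ln(L) = lim(x→0) [exponent × ln(base)]
  Evaluate using L'Hôpital or standard limits, then exponentiate.
  L = 1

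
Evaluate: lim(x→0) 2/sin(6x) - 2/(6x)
This is an ∞-∞ indeterminate form.

Combine fractions or rationalize to convert ∞-∞ to 0/0 form:
  lim(x→0) 2/sin(6x) - 2/(6x) = 0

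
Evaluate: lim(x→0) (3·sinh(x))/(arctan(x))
This is a 0/0 indeterminate form.

Apply L'Hôpital's rule: differentiate numerator and denominator separately.
  f(x) = 3·sinh(x)   ⇒   f'(x) = 3·cosh(x)
  g(x) = atan(x)   ⇒   g'(x) = 1/(x^2 + 1)
  lim(x→0) f'(x)/g'(x) = lim(x→0) (3·cosh(x))/(1/(x^2 + 1))
  = 3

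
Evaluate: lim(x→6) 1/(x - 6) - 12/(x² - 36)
This is an ∞-∞ indeterminate form.

Combine fractions or rationalize to convert ∞-∞ to 0/0 form:
  lim(x→6) 1/(x - 6) - 12/(x² - 36) = 1/12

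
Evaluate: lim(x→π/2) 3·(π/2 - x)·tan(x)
This is a 0·∞ indeterminate form.

Rewrite 0·∞ as a quotient (0/0 or ∞/∞ form), then apply L'Hôpital's rule:
  lim(x→π/2) 3·(π/2 - x)·tan(x) = 3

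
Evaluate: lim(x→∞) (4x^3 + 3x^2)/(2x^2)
This is an ∞/∞ indeterminate form.

Apply L'Hôpital's rule: differentiate numerator and denominator separately.
  f(x) = 4·x^3 + 3·x^2   ⇒   f'(x) = 12·x^2 + 6·x
  g(x) = 2·x^2   ⇒   g'(x) = 4·x
  lim(x→∞) f'(x)/g'(x) = lim(x→∞) (12·x^2 + 6·x)/(4·x)
  = ∞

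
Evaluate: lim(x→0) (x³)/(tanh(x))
This is a 0/0 indeterminate form.

Apply L'Hôpital's rule: differentiate numerator and denominator separately.
  f(x) = x^3   ⇒   f'(x) = 3·x^2
  g(x) = tanh(x)   ⇒   g'(x) = 1 - tanh(x)^2
  lim(x→0) f'(x)/g'(x) = lim(x→0) (3·x^2)/(1 - tanh(x)^2)
  = 0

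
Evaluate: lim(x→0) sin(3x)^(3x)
This is an exponential indeterminate form.

For exponential indeterminate forms, take the natural log:
  Let L = lim(x→0) sin(3x)^(3x)
  Then ln(L) = lim(x→0) [exponent × ln(base)]
  Evaluate using L'Hôpital or standard limits, then exponentiate.
  L = 1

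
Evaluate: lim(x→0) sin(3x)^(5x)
This is an exponential indeterminate form.

For exponential indeterminate forms, take the natural log:
  Let L = lim(x→0) sin(3x)^(5x)
  Then ln(L) = lim(x→0) [exponent × ln(base)]
  Evaluate using L'Hôpital or standard limits, then exponentiate.
  L = 1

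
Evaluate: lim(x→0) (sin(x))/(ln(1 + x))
This is a 0/0 indeterminate form.

Apply L'Hôpital's rule: differentiate numerator and denominator separately.
  f(x) = sin(x)   ⇒   f'(x) = cos(x)
  g(x) = ln(x + 1)   ⇒   g'(x) = 1/(x + 1)
  lim(x→0) f'(x)/g'(x) = lim(x→0) (cos(x))/(1/(x + 1))
  = 1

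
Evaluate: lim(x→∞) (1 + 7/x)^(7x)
This is an exponential indeterminate form.

For exponential indeterminate forms, take the natural log:
  Let L = lim(x→∞) (1 + 7/x)^(7x)
  Then ln(L) = lim(x→∞) [exponent × ln(base)]
  Evaluate using L'Hôpital or standard limits, then exponentiate.
  L = e^(49)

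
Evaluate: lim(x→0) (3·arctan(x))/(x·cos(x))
This is a 0/0 indeterminate form.

Apply L'Hôpital's rule: differentiate numerator and denominator separately.
  f(x) = 3·atan(x)   ⇒   f'(x) = 3/(x^2 + 1)
  g(x) = x·cos(x)   ⇒   g'(x) = -x·sin(x) + cos(x)
  lim(x→0) f'(x)/g'(x) = lim(x→0) (3/(x^2 + 1))/(-x·sin(x) + cos(x))
  = 3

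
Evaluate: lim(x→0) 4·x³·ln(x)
This is a 0·∞ indeterminate form.

Rewrite 0·∞ as a quotient (0/0 or ∞/∞ form), then apply L'Hôpital's rule:
  lim(x→0) 4·x³·ln(x) = 0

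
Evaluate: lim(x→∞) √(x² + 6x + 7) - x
This is an ∞-∞ indeterminate form.

Combine fractions or rationalize to convert ∞-∞ to 0/0 form:
  lim(x→∞) √(x² + 6x + 7) - x = 3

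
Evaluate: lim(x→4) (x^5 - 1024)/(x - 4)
This is a standard limit.

Factor or rationalize the expression:
  lim(x→4) (x^5 - 1024)/(x - 4) = 1280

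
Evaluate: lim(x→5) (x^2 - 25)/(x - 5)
This is a standard limit.

Factor or rationalize the expression:
  lim(x→5) (x^2 - 25)/(x - 5) = 10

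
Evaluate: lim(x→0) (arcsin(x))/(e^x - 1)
This is a 0/0 indeterminate form.

Apply L'Hôpital's rule: differentiate numerator and denominator separately.
  f(x) = asin(x)   ⇒   f'(x) = 1/sqrt(1 - x^2)
  g(x) = e^(x) - 1   ⇒   g'(x) = e^(x)
  lim(x→0) f'(x)/g'(x) = lim(x→0) (1/sqrt(1 - x^2))/(e^(x))
  = 1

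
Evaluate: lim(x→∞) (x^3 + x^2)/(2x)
This is an ∞/∞ indeterminate form.

Apply L'Hôpital's rule: differentiate numerator and denominator separately.
  f(x) = x^3 + x^2   ⇒   f'(x) = 3·x^2 + 2·x
  g(x) = 2·x   ⇒   g'(x) = 2
  lim(x→∞) f'(x)/g'(x) = lim(x→∞) (3·x^2 + 2·x)/(2)
  = ∞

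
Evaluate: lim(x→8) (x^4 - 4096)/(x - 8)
This is a standard limit.

Factor or rationalize the expression:
  lim(x→8) (x^4 - 4096)/(x - 8) = 2048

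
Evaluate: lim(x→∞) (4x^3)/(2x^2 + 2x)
This is an ∞/∞ indeterminate form.

Apply L'Hôpital's rule: differentiate numerator and denominator separately.
  f(x) = 4·x^3   ⇒   f'(x) = 12·x^2
  g(x) = 2·x^2 + 2·x   ⇒   g'(x) = 4·x + 2
  lim(x→∞) f'(x)/g'(x) = lim(x→∞) (12·x^2)/(4·x + 2)
  = ∞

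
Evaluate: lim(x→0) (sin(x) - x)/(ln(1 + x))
This is a 0/0 indeterminate form.

Apply L'Hôpital's rule: differentiate numerator and denominator separately.
  f(x) = -x + sin(x)   ⇒   f'(x) = cos(x) - 1
  g(x) = ln(x + 1)   ⇒   g'(x) = 1/(x + 1)
  lim(x→0) f'(x)/g'(x) = lim(x→0) (cos(x) - 1)/(1/(x + 1))
  = 0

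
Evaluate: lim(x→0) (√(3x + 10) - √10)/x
This is a standard limit.

Factor or rationalize the expression:
  lim(x→0) (√(3x + 10) - √10)/x = 3·sqrt(10)/20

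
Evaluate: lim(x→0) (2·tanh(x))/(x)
This is a 0/0 indeterminate form.

Apply L'Hôpital's rule: differentiate numerator and denominator separately.
  f(x) = 2·tanh(x)   ⇒   f'(x) = 2 - 2·tanh(x)^2
  g(x) = x   ⇒   g'(x) = 1
  lim(x→0) f'(x)/g'(x) = lim(x→0) (2 - 2·tanh(x)^2)/(1)
  = 2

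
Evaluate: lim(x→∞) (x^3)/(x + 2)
This is an ∞/∞ indeterminate form.

Apply L'Hôpital's rule: differentiate numerator and denominator separately.
  f(x) = x^3   ⇒   f'(x) = 3·x^2
  g(x) = x + 2   ⇒   g'(x) = 1
  lim(x→∞) f'(x)/g'(x) = lim(x→∞) (3·x^2)/(1)
  = ∞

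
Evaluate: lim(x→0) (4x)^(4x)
This is an exponential indeterminate form.

For exponential indeterminate forms, take the natural log:
  Let L = lim(x→0) (4x)^(4x)
  Then ln(L) = lim(x→0) [exponent × ln(base)]
  Evaluate using L'Hôpital or standard limits, then exponentiate.
  L = 1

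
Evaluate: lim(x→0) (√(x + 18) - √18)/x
This is a standard limit.

Factor or rationalize the expression:
  lim(x→0) (√(x + 18) - √18)/x = sqrt(2)/12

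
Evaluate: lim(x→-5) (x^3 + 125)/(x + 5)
This is a standard limit.

Factor or rationalize the expression:
  lim(x→-5) (x^3 + 125)/(x + 5) = 75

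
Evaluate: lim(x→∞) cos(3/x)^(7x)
This is an exponential indeterminate form.

For exponential indeterminate forms, take the natural log:
  Let L = lim(x→∞) cos(3/x)^(7x)
  Then ln(L) = lim(x→∞) [exponent × ln(base)]
  Evaluate using L'Hôpital or standard limits, then exponentiate.
  L = 1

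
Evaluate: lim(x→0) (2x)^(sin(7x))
This is an exponential indeterminate form.

For exponential indeterminate forms, take the natural log:
  Let L = lim(x→0) (2x)^(sin(7x))
  Then ln(L) = lim(x→0) [exponent × ln(base)]
  Evaluate using L'Hôpital or standard limits, then exponentiate.
  L = 1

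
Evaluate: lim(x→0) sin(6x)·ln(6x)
This is a 0·∞ indeterminate form.

Rewrite 0·∞ as a quotient (0/0 or ∞/∞ form), then apply L'Hôpital's rule:
  lim(x→0) sin(6x)·ln(6x) = 0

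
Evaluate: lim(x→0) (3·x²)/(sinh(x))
This is a 0/0 indeterminate form.

Apply L'Hôpital's rule: differentiate numerator and denominator separately.
  f(x) = 3·x^2   ⇒   f'(x) = 6·x
  g(x) = sinh(x)   ⇒   g'(x) = cosh(x)
  lim(x→0) f'(x)/g'(x) = lim(x→0) (6·x)/(cosh(x))
  = 0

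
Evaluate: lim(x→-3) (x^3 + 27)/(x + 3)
This is a standard limit.

Factor or rationalize the expression:
  lim(x→-3) (x^3 + 27)/(x + 3) = 27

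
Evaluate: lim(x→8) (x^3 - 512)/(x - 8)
This is a standard limit.

Factor or rationalize the expression:
  lim(x→8) (x^3 - 512)/(x - 8) = 192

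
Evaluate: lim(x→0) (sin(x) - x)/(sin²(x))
This is a 0/0 indeterminate form.

Apply L'Hôpital's rule: differentiate numerator and denominator separately.
  f(x) = -x + sin(x)   ⇒   f'(x) = cos(x) - 1
  g(x) = sin(x)^2   ⇒   g'(x) = 2·sin(x)·cos(x)
  lim(x→0) f'(x)/g'(x) = lim(x→0) (cos(x) - 1)/(2·sin(x)·cos(x))
  = 0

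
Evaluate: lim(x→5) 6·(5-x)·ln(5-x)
This is a 0·∞ indeterminate form.

Rewrite 0·∞ as a quotient (0/0 or ∞/∞ form), then apply L'Hôpital's rule:
  lim(x→5) 6·(5-x)·ln(5-x) = 0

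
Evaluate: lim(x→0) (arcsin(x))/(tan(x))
This is a 0/0 indeterminate form.

Apply L'Hôpital's rule: differentiate numerator and denominator separately.
  f(x) = asin(x)   ⇒   f'(x) = 1/sqrt(1 - x^2)
  g(x) = tan(x)   ⇒   g'(x) = tan(x)^2 + 1
  lim(x→0) f'(x)/g'(x) = lim(x→0) (1/sqrt(1 - x^2))/(tan(x)^2 + 1)
  = 1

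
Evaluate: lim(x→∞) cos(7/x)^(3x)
This is an exponential indeterminate form.

For exponential indeterminate forms, take the natural log:
  Let L = lim(x→∞) cos(7/x)^(3x)
  Then ln(L) = lim(x→∞) [exponent × ln(base)]
  Evaluate using L'Hôpital or standard limits, then exponentiate.
  L = 1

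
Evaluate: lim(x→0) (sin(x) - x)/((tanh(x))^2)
This is a 0/0 indeterminate form.

Apply L'Hôpital's rule: differentiate numerator and denominator separately.
  f(x) = -x + sin(x)   ⇒   f'(x) = cos(x) - 1
  g(x) = tanh(x)^2   ⇒   g'(x) = (2 - 2·tanh(x)^2)·tanh(x)
  lim(x→0) f'(x)/g'(x) = lim(x→0) (cos(x) - 1)/((2 - 2·tanh(x)^2)·tanh(x))
  = 0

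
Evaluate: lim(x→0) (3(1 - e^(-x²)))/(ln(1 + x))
This is a 0/0 indeterminate form.

Apply L'Hôpital's rule: differentiate numerator and denominator separately.
  f(x) = 3 - 3·e^(-x^2)   ⇒   f'(x) = 6·x·e^(-x^2)
  g(x) = ln(x + 1)   ⇒   g'(x) = 1/(x + 1)
  lim(x→0) f'(x)/g'(x) = lim(x→0) (6·x·e^(-x^2))/(1/(x + 1))
  = 0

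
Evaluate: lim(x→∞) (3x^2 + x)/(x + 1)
This is an ∞/∞ indeterminate form.

Apply L'Hôpital's rule: differentiate numerator and denominator separately.
  f(x) = 3·x^2 + x   ⇒   f'(x) = 6·x + 1
  g(x) = x + 1   ⇒   g'(x) = 1
  lim(x→∞) f'(x)/g'(x) = lim(x→∞) (6·x + 1)/(1)
  = ∞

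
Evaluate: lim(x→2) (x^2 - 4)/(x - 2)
This is a standard limit.

Factor or rationalize the expression:
  lim(x→2) (x^2 - 4)/(x - 2) = 4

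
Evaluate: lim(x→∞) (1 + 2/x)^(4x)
This is an exponential indeterminate form.

For exponential indeterminate forms, take the natural log:
  Let L = lim(x→∞) (1 + 2/x)^(4x)
  Then ln(L) = lim(x→∞) [exponent × ln(base)]
  Evaluate using L'Hôpital or standard limits, then exponentiate.
  L = e^(8)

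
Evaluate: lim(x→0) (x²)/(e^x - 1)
This is a 0/0 indeterminate form.

Apply L'Hôpital's rule: differentiate numerator and denominator separately.
  f(x) = x^2   ⇒   f'(x) = 2·x
  g(x) = e^(x) - 1   ⇒   g'(x) = e^(x)
  lim(x→0) f'(x)/g'(x) = lim(x→0) (2·x)/(e^(x))
  = 0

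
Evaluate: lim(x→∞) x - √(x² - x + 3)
This is an ∞-∞ indeterminate form.

Combine fractions or rationalize to convert ∞-∞ to 0/0 form:
  lim(x→∞) x - √(x² - x + 3) = 1/2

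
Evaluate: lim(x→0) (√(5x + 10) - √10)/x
This is a standard limit.

Factor or rationalize the expression:
  lim(x→0) (√(5x + 10) - √10)/x = sqrt(10)/4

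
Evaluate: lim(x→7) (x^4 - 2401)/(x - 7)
This is a standard limit.

Factor or rationalize the expression:
  lim(x→7) (x^4 - 2401)/(x - 7) = 1372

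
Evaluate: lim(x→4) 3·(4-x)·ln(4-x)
This is a 0·∞ indeterminate form.

Rewrite 0·∞ as a quotient (0/0 or ∞/∞ form), then apply L'Hôpital's rule:
  lim(x→4) 3·(4-x)·ln(4-x) = 0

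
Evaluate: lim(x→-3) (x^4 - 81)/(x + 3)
This is a standard limit.

Factor or rationalize the expression:
  lim(x→-3) (x^4 - 81)/(x + 3) = -108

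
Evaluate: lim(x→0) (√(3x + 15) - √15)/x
This is a standard limit.

Factor or rationalize the expression:
  lim(x→0) (√(3x + 15) - √15)/x = sqrt(15)/10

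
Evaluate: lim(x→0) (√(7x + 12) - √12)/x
This is a standard limit.

Factor or rationalize the expression:
  lim(x→0) (√(7x + 12) - √12)/x = 7·sqrt(3)/12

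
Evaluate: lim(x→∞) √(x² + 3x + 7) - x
This is an ∞-∞ indeterminate form.

Combine fractions or rationalize to convert ∞-∞ to 0/0 form:
  lim(x→∞) √(x² + 3x + 7) - x = 3/2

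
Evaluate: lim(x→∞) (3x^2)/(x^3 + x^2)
This is an ∞/∞ indeterminate form.

Apply L'Hôpital's rule: differentiate numerator and denominator separately.
  f(x) = 3·x^2   ⇒   f'(x) = 6·x
  g(x) = x^3 + x^2   ⇒   g'(x) = 3·x^2 + 2·x
  lim(x→∞) f'(x)/g'(x) = lim(x→∞) (6·x)/(3·x^2 + 2·x)
  = 0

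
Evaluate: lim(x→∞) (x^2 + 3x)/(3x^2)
This is an ∞/∞ indeterminate form.

Apply L'Hôpital's rule: differentiate numerator and denominator separately.
  f(x) = x^2 + 3·x   ⇒   f'(x) = 2·x + 3
  g(x) = 3·x^2   ⇒   g'(x) = 6·x
  lim(x→∞) f'(x)/g'(x) = lim(x→∞) (2·x + 3)/(6·x)
  = 1/3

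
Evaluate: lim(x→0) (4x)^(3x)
This is an exponential indeterminate form.

For exponential indeterminate forms, take the natural log:
  Let L = lim(x→0) (4x)^(3x)
  Then ln(L) = lim(x→0) [exponent × ln(base)]
  Evaluate using L'Hôpital or standard limits, then exponentiate.
  L = 1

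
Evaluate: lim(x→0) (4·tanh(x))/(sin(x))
This is a 0/0 indeterminate form.

Apply L'Hôpital's rule: differentiate numerator and denominator separately.
  f(x) = 4·tanh(x)   ⇒   f'(x) = 4 - 4·tanh(x)^2
  g(x) = sin(x)   ⇒   g'(x) = cos(x)
  lim(x→0) f'(x)/g'(x) = lim(x→0) (4 - 4·tanh(x)^2)/(cos(x))
  = 4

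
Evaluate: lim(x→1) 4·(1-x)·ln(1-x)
This is a 0·∞ indeterminate form.

Rewrite 0·∞ as a quotient (0/0 or ∞/∞ form), then apply L'Hôpital's rule:
  lim(x→1) 4·(1-x)·ln(1-x) = 0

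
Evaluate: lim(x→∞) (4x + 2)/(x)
This is an ∞/∞ indeterminate form.

Apply L'Hôpital's rule: differentiate numerator and denominator separately.
  f(x) = 4·x + 2   ⇒   f'(x) = 4
  g(x) = x   ⇒   g'(x) = 1
  lim(x→∞) f'(x)/g'(x) = lim(x→∞) (4)/(1)
  = 4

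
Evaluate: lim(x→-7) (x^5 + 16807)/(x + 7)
This is a standard limit.

Factor or rationalize the expression:
  lim(x→-7) (x^5 + 16807)/(x + 7) = 12005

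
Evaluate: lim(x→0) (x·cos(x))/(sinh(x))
This is a 0/0 indeterminate form.

Apply L'Hôpital's rule: differentiate numerator and denominator separately.
  f(x) = x·cos(x)   ⇒   f'(x) = -x·sin(x) + cos(x)
  g(x) = sinh(x)   ⇒   g'(x) = cosh(x)
  lim(x→0) f'(x)/g'(x) = lim(x→0) (-x·sin(x) + cos(x))/(cosh(x))
  = 1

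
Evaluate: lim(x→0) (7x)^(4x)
This is an exponential indeterminate form.

For exponential indeterminate forms, take the natural log:
  Let L = lim(x→0) (7x)^(4x)
  Then ln(L) = lim(x→0) [exponent × ln(base)]
  Evaluate using L'Hôpital or standard limits, then exponentiate.
  L = 1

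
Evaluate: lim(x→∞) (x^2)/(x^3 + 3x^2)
This is an ∞/∞ indeterminate form.

Apply L'Hôpital's rule: differentiate numerator and denominator separately.
  f(x) = x^2   ⇒   f'(x) = 2·x
  g(x) = x^3 + 3·x^2   ⇒   g'(x) = 3·x^2 + 6·x
  lim(x→∞) f'(x)/g'(x) = lim(x→∞) (2·x)/(3·x^2 + 6·x)
  = 0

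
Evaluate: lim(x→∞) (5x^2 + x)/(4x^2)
This is an ∞/∞ indeterminate form.

Apply L'Hôpital's rule: differentiate numerator and denominator separately.
  f(x) = 5·x^2 + x   ⇒   f'(x) = 10·x + 1
  g(x) = 4·x^2   ⇒   g'(x) = 8·x
  lim(x→∞) f'(x)/g'(x) = lim(x→∞) (10·x + 1)/(8·x)
  = 5/4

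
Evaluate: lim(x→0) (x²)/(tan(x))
This is a 0/0 indeterminate form.

Apply L'Hôpital's rule: differentiate numerator and denominator separately.
  f(x) = x^2   ⇒   f'(x) = 2·x
  g(x) = tan(x)   ⇒   g'(x) = tan(x)^2 + 1
  lim(x→0) f'(x)/g'(x) = lim(x→0) (2·x)/(tan(x)^2 + 1)
  = 0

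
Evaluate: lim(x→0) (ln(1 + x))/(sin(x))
This is a 0/0 indeterminate form.

Apply L'Hôpital's rule: differentiate numerator and denominator separately.
  f(x) = ln(x + 1)   ⇒   f'(x) = 1/(x + 1)
  g(x) = sin(x)   ⇒   g'(x) = cos(x)
  lim(x→0) f'(x)/g'(x) = lim(x→0) (1/(x + 1))/(cos(x))
  = 1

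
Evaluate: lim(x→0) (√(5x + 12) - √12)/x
This is a standard limit.

Factor or rationalize the expression:
  lim(x→0) (√(5x + 12) - √12)/x = 5·sqrt(3)/12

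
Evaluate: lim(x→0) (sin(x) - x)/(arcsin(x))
This is a 0/0 indeterminate form.

Apply L'Hôpital's rule: differentiate numerator and denominator separately.
  f(x) = -x + sin(x)   ⇒   f'(x) = cos(x) - 1
  g(x) = asin(x)   ⇒   g'(x) = 1/sqrt(1 - x^2)
  lim(x→0) f'(x)/g'(x) = lim(x→0) (cos(x) - 1)/(1/sqrt(1 - x^2))
  = 0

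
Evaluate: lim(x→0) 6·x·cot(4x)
This is a 0·∞ indeterminate form.

Rewrite 0·∞ as a quotient (0/0 or ∞/∞ form), then apply L'Hôpital's rule:
  lim(x→0) 6·x·cot(4x) = 3/2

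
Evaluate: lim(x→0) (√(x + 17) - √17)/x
This is a standard limit.

Factor or rationalize the expression:
  lim(x→0) (√(x + 17) - √17)/x = sqrt(17)/34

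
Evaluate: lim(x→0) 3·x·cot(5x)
This is a 0·∞ indeterminate form.

Rewrite 0·∞ as a quotient (0/0 or ∞/∞ form), then apply L'Hôpital's rule:
  lim(x→0) 3·x·cot(5x) = 3/5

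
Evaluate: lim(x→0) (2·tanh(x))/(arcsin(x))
This is a 0/0 indeterminate form.

Apply L'Hôpital's rule: differentiate numerator and denominator separately.
  f(x) = 2·tanh(x)   ⇒   f'(x) = 2 - 2·tanh(x)^2
  g(x) = asin(x)   ⇒   g'(x) = 1/sqrt(1 - x^2)
  lim(x→0) f'(x)/g'(x) = lim(x→0) (2 - 2·tanh(x)^2)/(1/sqrt(1 - x^2))
  = 2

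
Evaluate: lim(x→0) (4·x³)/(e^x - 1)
This is a 0/0 indeterminate form.

Apply L'Hôpital's rule: differentiate numerator and denominator separately.
  f(x) = 4·x^3   ⇒   f'(x) = 12·x^2
  g(x) = e^(x) - 1   ⇒   g'(x) = e^(x)
  lim(x→0) f'(x)/g'(x) = lim(x→0) (12·x^2)/(e^(x))
  = 0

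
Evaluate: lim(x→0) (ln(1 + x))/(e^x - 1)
This is a 0/0 indeterminate form.

Apply L'Hôpital's rule: differentiate numerator and denominator separately.
  f(x) = ln(x + 1)   ⇒   f'(x) = 1/(x + 1)
  g(x) = e^(x) - 1   ⇒   g'(x) = e^(x)
  lim(x→0) f'(x)/g'(x) = lim(x→0) (1/(x + 1))/(e^(x))
  = 1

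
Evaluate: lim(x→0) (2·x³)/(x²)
This is a 0/0 indeterminate form.

Apply L'Hôpital's rule: differentiate numerator and denominator separately.
  f(x) = 2·x^3   ⇒   f'(x) = 6·x^2
  g(x) = x^2   ⇒   g'(x) = 2·x
  lim(x→0) f'(x)/g'(x) = lim(x→0) (6·x^2)/(2·x)
  = 0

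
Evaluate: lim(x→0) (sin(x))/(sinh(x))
This is a 0/0 indeterminate form.

Apply L'Hôpital's rule: differentiate numerator and denominator separately.
  f(x) = sin(x)   ⇒   f'(x) = cos(x)
  g(x) = sinh(x)   ⇒   g'(x) = cosh(x)
  lim(x→0) f'(x)/g'(x) = lim(x→0) (cos(x))/(cosh(x))
  = 1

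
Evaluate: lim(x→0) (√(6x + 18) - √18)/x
This is a standard limit.

Factor or rationalize the expression:
  lim(x→0) (√(6x + 18) - √18)/x = sqrt(2)/2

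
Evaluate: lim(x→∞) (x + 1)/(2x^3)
This is an ∞/∞ indeterminate form.

Apply L'Hôpital's rule: differentiate numerator and denominator separately.
  f(x) = x + 1   ⇒   f'(x) = 1
  g(x) = 2·x^3   ⇒   g'(x) = 6·x^2
  lim(x→∞) f'(x)/g'(x) = lim(x→∞) (1)/(6·x^2)
  = 0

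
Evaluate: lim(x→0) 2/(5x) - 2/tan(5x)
This is an ∞-∞ indeterminate form.

Combine fractions or rationalize to convert ∞-∞ to 0/0 form:
  lim(x→0) 2/(5x) - 2/tan(5x) = 0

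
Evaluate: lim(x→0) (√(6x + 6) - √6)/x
This is a standard limit.

Factor or rationalize the expression:
  lim(x→0) (√(6x + 6) - √6)/x = sqrt(6)/2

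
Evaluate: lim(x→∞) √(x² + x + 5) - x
This is an ∞-∞ indeterminate form.

Combine fractions or rationalize to convert ∞-∞ to 0/0 form:
  lim(x→∞) √(x² + x + 5) - x = 1/2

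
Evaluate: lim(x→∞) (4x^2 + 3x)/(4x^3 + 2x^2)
This is an ∞/∞ indeterminate form.

Apply L'Hôpital's rule: differentiate numerator and denominator separately.
  f(x) = 4·x^2 + 3·x   ⇒   f'(x) = 8·x + 3
  g(x) = 4·x^3 + 2·x^2   ⇒   g'(x) = 12·x^2 + 4·x
  lim(x→∞) f'(x)/g'(x) = lim(x→∞) (8·x + 3)/(12·x^2 + 4·x)
  = 0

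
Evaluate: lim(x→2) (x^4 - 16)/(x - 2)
This is a standard limit.

Factor or rationalize the expression:
  lim(x→2) (x^4 - 16)/(x - 2) = 32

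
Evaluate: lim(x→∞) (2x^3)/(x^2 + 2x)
This is an ∞/∞ indeterminate form.

Apply L'Hôpital's rule: differentiate numerator and denominator separately.
  f(x) = 2·x^3   ⇒   f'(x) = 6·x^2
  g(x) = x^2 + 2·x   ⇒   g'(x) = 2·x + 2
  lim(x→∞) f'(x)/g'(x) = lim(x→∞) (6·x^2)/(2·x + 2)
  = ∞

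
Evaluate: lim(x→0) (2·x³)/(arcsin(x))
This is a 0/0 indeterminate form.

Apply L'Hôpital's rule: differentiate numerator and denominator separately.
  f(x) = 2·x^3   ⇒   f'(x) = 6·x^2
  g(x) = asin(x)   ⇒   g'(x) = 1/sqrt(1 - x^2)
  lim(x→0) f'(x)/g'(x) = lim(x→0) (6·x^2)/(1/sqrt(1 - x^2))
  = 0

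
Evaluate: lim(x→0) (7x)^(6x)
This is an exponential indeterminate form.

For exponential indeterminate forms, take the natural log:
  Let L = lim(x→0) (7x)^(6x)
  Then ln(L) = lim(x→0) [exponent × ln(base)]
  Evaluate using L'Hôpital or standard limits, then exponentiate.
  L = 1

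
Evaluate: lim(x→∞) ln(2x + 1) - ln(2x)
This is an ∞-∞ indeterminate form.

Combine fractions or rationalize to convert ∞-∞ to 0/0 form:
  lim(x→∞) ln(2x + 1) - ln(2x) = 0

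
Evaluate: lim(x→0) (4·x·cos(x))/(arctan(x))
This is a 0/0 indeterminate form.

Apply L'Hôpital's rule: differentiate numerator and denominator separately.
  f(x) = 4·x·cos(x)   ⇒   f'(x) = -4·x·sin(x) + 4·cos(x)
  g(x) = atan(x)   ⇒   g'(x) = 1/(x^2 + 1)
  lim(x→0) f'(x)/g'(x) = lim(x→0) (-4·x·sin(x) + 4·cos(x))/(1/(x^2 + 1))
  = 4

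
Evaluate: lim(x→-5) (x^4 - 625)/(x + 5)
This is a standard limit.

Factor or rationalize the expression:
  lim(x→-5) (x^4 - 625)/(x + 5) = -500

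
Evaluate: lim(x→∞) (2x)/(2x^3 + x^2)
This is an ∞/∞ indeterminate form.

Apply L'Hôpital's rule: differentiate numerator and denominator separately.
  f(x) = 2·x   ⇒   f'(x) = 2
  g(x) = 2·x^3 + x^2   ⇒   g'(x) = 6·x^2 + 2·x
  lim(x→∞) f'(x)/g'(x) = lim(x→∞) (2)/(6·x^2 + 2·x)
  = 0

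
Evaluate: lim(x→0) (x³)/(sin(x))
This is a 0/0 indeterminate form.

Apply L'Hôpital's rule: differentiate numerator and denominator separately.
  f(x) = x^3   ⇒   f'(x) = 3·x^2
  g(x) = sin(x)   ⇒   g'(x) = cos(x)
  lim(x→0) f'(x)/g'(x) = lim(x→0) (3·x^2)/(cos(x))
  = 0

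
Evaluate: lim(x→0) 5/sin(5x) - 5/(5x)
This is an ∞-∞ indeterminate form.

Combine fractions or rationalize to convert ∞-∞ to 0/0 form:
  lim(x→0) 5/sin(5x) - 5/(5x) = 0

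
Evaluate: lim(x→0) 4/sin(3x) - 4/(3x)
This is an ∞-∞ indeterminate form.

Combine fractions or rationalize to convert ∞-∞ to 0/0 form:
  lim(x→0) 4/sin(3x) - 4/(3x) = 0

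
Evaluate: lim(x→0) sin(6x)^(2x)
This is an exponential indeterminate form.

For exponential indeterminate forms, take the natural log:
  Let L = lim(x→0) sin(6x)^(2x)
  Then ln(L) = lim(x→0) [exponent × ln(base)]
  Evaluate using L'Hôpital or standard limits, then exponentiate.
  L = 1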